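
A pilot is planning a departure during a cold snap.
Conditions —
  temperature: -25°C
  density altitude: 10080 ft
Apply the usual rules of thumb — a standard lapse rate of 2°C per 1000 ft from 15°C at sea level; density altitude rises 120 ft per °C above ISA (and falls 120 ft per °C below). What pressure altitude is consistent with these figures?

DA = PA + 120 × (OAT − (15 − 2·PA/1000)) = PA + 120·OAT − 1800 + 0.24·PA = 1.24·PA + 120·OAT − 1800.
So 1.24·PA = 10080 − 120 × (-25) + 1800 = 14880.
PA = 14880 / 1.24 = 12000 ft.

12000 ft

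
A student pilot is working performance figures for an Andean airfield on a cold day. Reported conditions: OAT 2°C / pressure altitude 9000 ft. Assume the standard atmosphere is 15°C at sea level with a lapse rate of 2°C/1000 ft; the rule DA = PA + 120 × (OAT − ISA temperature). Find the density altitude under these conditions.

ISA temperature at 9000 ft = 15 − 2 × (9000/1000) = -3°C.
ISA deviation = 2 − (-3) = +5°C.
Density altitude = 9000 + 120 × (5) = 9000 + (+600) = 9600 ft.

9600 ft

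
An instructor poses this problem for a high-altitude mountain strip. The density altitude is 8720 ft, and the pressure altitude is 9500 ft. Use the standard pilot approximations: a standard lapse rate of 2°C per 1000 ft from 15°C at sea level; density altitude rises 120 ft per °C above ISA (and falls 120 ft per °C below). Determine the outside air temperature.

Density altitude − pressure altitude = 8720 − 9500 = -780 ft.
At 120 ft/°C that is an ISA deviation of -780/120 = -6.5°C.
ISA temperature at 9500 ft = 15 − 2 × (9500/1000) = -4°C.
OAT = ISA + deviation = -4 + (-6.5) = -10.5°C.

-10.5°C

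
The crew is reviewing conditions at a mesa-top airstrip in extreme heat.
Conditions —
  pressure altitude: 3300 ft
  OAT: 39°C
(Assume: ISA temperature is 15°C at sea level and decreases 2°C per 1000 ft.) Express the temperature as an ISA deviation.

ISA+30.6°C

ISA temperature at 3300 ft = 15 − 2 × (3300/1000) = 8.4°C.
Deviation = OAT − ISA = 39 − 8.4 = +30.6°C.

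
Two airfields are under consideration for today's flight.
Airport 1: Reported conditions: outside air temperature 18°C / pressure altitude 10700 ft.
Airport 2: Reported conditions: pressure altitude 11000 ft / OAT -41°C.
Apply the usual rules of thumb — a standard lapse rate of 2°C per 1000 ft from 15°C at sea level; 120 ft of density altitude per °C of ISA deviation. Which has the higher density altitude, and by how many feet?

Airport 1: ISA temp = -6.4°C, deviation +24.4°C, DA = 10700 + 120 × 24.4 = 13628 ft.
Airport 2: ISA temp = -7°C, deviation -34°C, DA = 11000 + 120 × (-34) = 6920 ft.
Airport 1 is higher by 13628 − 6920 = 6708 ft.

Airport 1 by 6708 ft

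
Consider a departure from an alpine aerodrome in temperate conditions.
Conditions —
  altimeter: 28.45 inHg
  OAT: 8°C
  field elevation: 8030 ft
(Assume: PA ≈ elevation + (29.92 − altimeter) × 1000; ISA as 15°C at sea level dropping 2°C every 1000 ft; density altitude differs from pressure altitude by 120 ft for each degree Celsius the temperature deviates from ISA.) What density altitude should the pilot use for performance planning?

Pressure altitude = 8030 + (29.92 − 28.45) × 1000 = 8030 + (+1470) = 9500 ft.
ISA temperature at 9500 ft = 15 − 2 × (9500/1000) = -4°C.
ISA deviation = 8 − (-4) = +12°C.
Density altitude = 9500 + 120 × (12) = 10940 ft.

10940 ft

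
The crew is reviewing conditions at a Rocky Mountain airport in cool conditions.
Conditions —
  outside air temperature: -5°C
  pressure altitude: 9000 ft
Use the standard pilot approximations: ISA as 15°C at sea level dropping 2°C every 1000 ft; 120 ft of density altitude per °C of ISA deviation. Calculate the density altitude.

8760 ft

ISA temperature at 9000 ft = 15 − 2 × (9000/1000) = -3°C.
ISA deviation = -5 − (-3) = -2°C.
Density altitude = 9000 + 120 × (-2) = 9000 + (-240) = 8760 ft.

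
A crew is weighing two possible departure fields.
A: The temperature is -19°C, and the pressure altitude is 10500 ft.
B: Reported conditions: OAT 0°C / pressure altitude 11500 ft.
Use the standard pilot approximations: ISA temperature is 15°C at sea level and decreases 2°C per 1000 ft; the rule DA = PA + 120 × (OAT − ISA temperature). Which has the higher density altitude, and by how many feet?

A: ISA temp = -6°C, deviation -13°C, DA = 10500 + 120 × (-13) = 8940 ft.
B: ISA temp = -8°C, deviation +8°C, DA = 11500 + 120 × 8 = 12460 ft.
B is higher by 12460 − 8940 = 3520 ft.

B by 3520 ft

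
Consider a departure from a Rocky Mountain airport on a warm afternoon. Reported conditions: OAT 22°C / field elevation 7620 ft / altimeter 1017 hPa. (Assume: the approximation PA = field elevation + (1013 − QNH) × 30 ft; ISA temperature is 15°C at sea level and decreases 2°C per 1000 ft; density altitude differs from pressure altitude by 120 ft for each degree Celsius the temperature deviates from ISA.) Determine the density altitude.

10140 ft

Pressure altitude = 7620 + (1013 − 1017) × 30 = 7620 + (-120) = 7500 ft.
ISA temperature at 7500 ft = 15 − 2 × (7500/1000) = 0°C.
ISA deviation = 22 − 0 = +22°C.
Density altitude = 7500 + 120 × (22) = 10140 ft.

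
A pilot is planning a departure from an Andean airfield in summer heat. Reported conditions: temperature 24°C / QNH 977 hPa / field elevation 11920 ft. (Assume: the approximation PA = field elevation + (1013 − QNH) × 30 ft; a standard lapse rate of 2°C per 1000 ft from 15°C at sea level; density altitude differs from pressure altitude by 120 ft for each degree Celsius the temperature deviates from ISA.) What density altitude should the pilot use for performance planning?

17200 ft

Pressure altitude = 11920 + (1013 − 977) × 30 = 11920 + (+1080) = 13000 ft.
ISA temperature at 13000 ft = 15 − 2 × (13000/1000) = -11°C.
ISA deviation = 24 − (-11) = +35°C.
Density altitude = 13000 + 120 × (35) = 17200 ft.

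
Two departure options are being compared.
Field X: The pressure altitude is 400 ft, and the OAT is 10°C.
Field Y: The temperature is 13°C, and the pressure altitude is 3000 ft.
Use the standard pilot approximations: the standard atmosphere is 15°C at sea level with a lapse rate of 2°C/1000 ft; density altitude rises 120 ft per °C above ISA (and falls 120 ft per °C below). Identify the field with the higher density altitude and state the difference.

Field Y by 3584 ft

Field X: ISA temp = 14.2°C, deviation -4.2°C, DA = 400 + 120 × (-4.2) = -104 ft.
Field Y: ISA temp = 9°C, deviation +4°C, DA = 3000 + 120 × 4 = 3480 ft.
Field Y is higher by 3480 − (-104) = 3584 ft.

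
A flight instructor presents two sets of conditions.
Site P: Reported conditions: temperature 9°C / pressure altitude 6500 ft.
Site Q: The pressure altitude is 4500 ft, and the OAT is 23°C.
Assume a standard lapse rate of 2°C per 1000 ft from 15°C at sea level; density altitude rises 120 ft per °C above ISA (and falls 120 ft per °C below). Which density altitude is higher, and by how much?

Site P by 800 ft

Site P: ISA temp = 2°C, deviation +7°C, DA = 6500 + 120 × 7 = 7340 ft.
Site Q: ISA temp = 6°C, deviation +17°C, DA = 4500 + 120 × 17 = 6540 ft.
Site P is higher by 7340 − 6540 = 800 ft.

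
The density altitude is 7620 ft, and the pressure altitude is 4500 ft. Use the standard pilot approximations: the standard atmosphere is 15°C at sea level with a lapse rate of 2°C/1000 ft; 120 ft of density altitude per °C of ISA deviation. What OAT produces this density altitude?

32°C

Density altitude − pressure altitude = 7620 − 4500 = +3120 ft.
At 120 ft/°C that is an ISA deviation of 3120/120 = +26°C.
ISA temperature at 4500 ft = 15 − 2 × (4500/1000) = 6°C.
OAT = ISA + deviation = 6 + (+26) = 32°C.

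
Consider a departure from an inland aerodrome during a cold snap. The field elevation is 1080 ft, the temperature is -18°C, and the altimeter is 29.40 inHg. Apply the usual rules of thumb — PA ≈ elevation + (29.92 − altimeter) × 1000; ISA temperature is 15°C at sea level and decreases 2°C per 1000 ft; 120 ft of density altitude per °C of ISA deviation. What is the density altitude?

Pressure altitude = 1080 + (29.92 − 29.40) × 1000 = 1080 + (+520) = 1600 ft.
ISA temperature at 1600 ft = 15 − 2 × (1600/1000) = 11.8°C.
ISA deviation = -18 − 11.8 = -29.8°C.
Density altitude = 1600 + 120 × (-29.8) = -1976 ft.

-1976 ft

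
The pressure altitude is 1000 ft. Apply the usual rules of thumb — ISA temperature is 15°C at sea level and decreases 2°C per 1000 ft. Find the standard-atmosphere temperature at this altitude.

ISA temperature = 15 − 2 × (1000/1000) = 15 − 2 = 13°C.

13°C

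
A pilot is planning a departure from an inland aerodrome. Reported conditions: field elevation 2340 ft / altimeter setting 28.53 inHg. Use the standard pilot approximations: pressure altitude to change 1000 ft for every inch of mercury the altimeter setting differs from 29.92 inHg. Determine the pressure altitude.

3730 ft

Pressure correction = (29.92 − 28.53) × 1000 = +1390 ft.
Pressure altitude = 2340 + (+1390) = 3730 ft.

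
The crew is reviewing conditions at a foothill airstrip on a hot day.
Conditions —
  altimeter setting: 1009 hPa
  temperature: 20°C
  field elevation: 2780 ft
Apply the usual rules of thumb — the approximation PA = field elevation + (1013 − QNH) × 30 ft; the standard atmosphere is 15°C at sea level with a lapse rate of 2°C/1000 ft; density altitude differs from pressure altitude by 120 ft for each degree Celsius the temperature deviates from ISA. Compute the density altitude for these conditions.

4196 ft

Pressure altitude = 2780 + (1013 − 1009) × 30 = 2780 + (+120) = 2900 ft.
ISA temperature at 2900 ft = 15 − 2 × (2900/1000) = 9.2°C.
ISA deviation = 20 − 9.2 = +10.8°C.
Density altitude = 2900 + 120 × (10.8) = 4196 ft.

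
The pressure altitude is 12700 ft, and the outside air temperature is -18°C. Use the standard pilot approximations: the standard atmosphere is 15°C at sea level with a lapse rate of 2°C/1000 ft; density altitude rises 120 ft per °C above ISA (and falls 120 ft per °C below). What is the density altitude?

11788 ft

ISA temperature at 12700 ft = 15 − 2 × (12700/1000) = -10.4°C.
ISA deviation = -18 − (-10.4) = -7.6°C.
Density altitude = 12700 + 120 × (-7.6) = 12700 + (-912) = 11788 ft.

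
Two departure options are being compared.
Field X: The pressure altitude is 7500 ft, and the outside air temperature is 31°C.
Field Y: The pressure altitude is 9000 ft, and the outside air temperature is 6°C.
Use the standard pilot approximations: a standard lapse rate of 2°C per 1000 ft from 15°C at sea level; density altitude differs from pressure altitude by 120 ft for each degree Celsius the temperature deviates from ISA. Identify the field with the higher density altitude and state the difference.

Field X by 1140 ft

Field X: ISA temp = 0°C, deviation +31°C, DA = 7500 + 120 × 31 = 11220 ft.
Field Y: ISA temp = -3°C, deviation +9°C, DA = 9000 + 120 × 9 = 10080 ft.
Field X is higher by 11220 − 10080 = 1140 ft.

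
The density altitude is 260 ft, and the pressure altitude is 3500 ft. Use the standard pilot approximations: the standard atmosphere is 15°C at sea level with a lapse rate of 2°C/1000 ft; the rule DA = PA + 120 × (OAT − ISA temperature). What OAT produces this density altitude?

Density altitude − pressure altitude = 260 − 3500 = -3240 ft.
At 120 ft/°C that is an ISA deviation of -3240/120 = -27°C.
ISA temperature at 3500 ft = 15 − 2 × (3500/1000) = 8°C.
OAT = ISA + deviation = 8 + (-27) = -19°C.

-19°C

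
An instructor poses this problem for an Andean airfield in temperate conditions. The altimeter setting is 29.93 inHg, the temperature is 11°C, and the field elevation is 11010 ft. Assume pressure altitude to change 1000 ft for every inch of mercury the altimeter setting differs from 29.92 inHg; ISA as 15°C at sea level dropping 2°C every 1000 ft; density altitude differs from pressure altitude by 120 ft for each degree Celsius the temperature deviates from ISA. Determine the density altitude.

13160 ft

Pressure altitude = 11010 + (29.92 − 29.93) × 1000 = 11010 + (-10) = 11000 ft.
ISA temperature at 11000 ft = 15 − 2 × (11000/1000) = -7°C.
ISA deviation = 11 − (-7) = +18°C.
Density altitude = 11000 + 120 × (18) = 13160 ft.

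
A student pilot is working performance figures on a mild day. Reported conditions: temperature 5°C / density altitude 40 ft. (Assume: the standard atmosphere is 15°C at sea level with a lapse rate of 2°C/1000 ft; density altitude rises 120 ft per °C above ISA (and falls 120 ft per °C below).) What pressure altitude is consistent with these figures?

DA = PA + 120 × (OAT − (15 − 2·PA/1000)) = PA + 120·OAT − 1800 + 0.24·PA = 1.24·PA + 120·OAT − 1800.
So 1.24·PA = 40 − 120 × 5 + 1800 = 1240.
PA = 1240 / 1.24 = 1000 ft.

1000 ft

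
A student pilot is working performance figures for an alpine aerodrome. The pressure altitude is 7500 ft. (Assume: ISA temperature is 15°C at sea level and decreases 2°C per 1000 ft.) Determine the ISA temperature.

ISA temperature = 15 − 2 × (7500/1000) = 15 − 15 = 0°C.

0°C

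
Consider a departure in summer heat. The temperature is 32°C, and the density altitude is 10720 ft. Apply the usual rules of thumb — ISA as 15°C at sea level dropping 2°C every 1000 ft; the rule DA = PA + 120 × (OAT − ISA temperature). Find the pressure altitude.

7000 ft

DA = PA + 120 × (OAT − (15 − 2·PA/1000)) = PA + 120·OAT − 1800 + 0.24·PA = 1.24·PA + 120·OAT − 1800.
So 1.24·PA = 10720 − 120 × 32 + 1800 = 8680.
PA = 8680 / 1.24 = 7000 ft.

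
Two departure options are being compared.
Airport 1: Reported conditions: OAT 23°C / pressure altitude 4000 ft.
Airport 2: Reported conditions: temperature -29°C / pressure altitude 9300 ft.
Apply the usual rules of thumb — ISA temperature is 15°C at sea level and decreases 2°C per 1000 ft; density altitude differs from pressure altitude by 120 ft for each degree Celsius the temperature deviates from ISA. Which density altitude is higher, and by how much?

Airport 2 by 332 ft

Airport 1: ISA temp = 7°C, deviation +16°C, DA = 4000 + 120 × 16 = 5920 ft.
Airport 2: ISA temp = -3.6°C, deviation -25.4°C, DA = 9300 + 120 × (-25.4) = 6252 ft.
Airport 2 is higher by 6252 − 5920 = 332 ft.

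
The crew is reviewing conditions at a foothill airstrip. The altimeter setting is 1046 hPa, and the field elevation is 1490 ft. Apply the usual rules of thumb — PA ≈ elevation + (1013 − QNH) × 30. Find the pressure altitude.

500 ft

Pressure correction = (1013 − 1046) × 30 = -990 ft.
Pressure altitude = 1490 + (-990) = 500 ft.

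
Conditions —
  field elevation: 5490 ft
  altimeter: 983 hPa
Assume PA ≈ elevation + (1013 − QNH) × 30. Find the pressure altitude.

6390 ft

Pressure correction = (1013 − 983) × 30 = +900 ft.
Pressure altitude = 5490 + (+900) = 6390 ft.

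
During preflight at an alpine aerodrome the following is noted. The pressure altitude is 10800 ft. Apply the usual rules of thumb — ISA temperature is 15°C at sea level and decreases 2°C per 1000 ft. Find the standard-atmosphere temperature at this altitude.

ISA temperature = 15 − 2 × (10800/1000) = 15 − 21.6 = -6.6°C.

-6.6°C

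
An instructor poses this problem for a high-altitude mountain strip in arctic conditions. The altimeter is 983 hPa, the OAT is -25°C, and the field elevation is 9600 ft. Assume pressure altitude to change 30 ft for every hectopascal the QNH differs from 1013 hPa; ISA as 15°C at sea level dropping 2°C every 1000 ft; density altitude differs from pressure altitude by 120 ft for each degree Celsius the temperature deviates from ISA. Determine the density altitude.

8220 ft

Pressure altitude = 9600 + (1013 − 983) × 30 = 9600 + (+900) = 10500 ft.
ISA temperature at 10500 ft = 15 − 2 × (10500/1000) = -6°C.
ISA deviation = -25 − (-6) = -19°C.
Density altitude = 10500 + 120 × (-19) = 8220 ft.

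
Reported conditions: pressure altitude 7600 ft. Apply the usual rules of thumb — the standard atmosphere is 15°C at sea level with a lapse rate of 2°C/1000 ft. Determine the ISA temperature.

-0.2°C

ISA temperature = 15 − 2 × (7600/1000) = 15 − 15.2 = -0.2°C.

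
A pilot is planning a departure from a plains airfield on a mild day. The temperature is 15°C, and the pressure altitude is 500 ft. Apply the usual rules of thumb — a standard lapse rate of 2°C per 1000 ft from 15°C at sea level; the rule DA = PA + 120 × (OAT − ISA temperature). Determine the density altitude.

620 ft

ISA temperature at 500 ft = 15 − 2 × (500/1000) = 14°C.
ISA deviation = 15 − 14 = +1°C.
Density altitude = 500 + 120 × (1) = 500 + (+120) = 620 ft.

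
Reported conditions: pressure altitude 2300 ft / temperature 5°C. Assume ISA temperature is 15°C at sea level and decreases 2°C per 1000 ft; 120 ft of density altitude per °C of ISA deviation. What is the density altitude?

ISA temperature at 2300 ft = 15 − 2 × (2300/1000) = 10.4°C.
ISA deviation = 5 − 10.4 = -5.4°C.
Density altitude = 2300 + 120 × (-5.4) = 2300 + (-648) = 1652 ft.

1652 ft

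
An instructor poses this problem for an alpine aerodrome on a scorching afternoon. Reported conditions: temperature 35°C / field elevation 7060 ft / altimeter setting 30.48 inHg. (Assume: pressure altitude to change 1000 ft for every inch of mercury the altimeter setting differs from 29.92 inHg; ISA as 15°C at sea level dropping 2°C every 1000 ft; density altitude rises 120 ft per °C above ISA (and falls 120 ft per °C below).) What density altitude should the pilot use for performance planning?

Pressure altitude = 7060 + (29.92 − 30.48) × 1000 = 7060 + (-560) = 6500 ft.
ISA temperature at 6500 ft = 15 − 2 × (6500/1000) = 2°C.
ISA deviation = 35 − 2 = +33°C.
Density altitude = 6500 + 120 × (33) = 10460 ft.

10460 ft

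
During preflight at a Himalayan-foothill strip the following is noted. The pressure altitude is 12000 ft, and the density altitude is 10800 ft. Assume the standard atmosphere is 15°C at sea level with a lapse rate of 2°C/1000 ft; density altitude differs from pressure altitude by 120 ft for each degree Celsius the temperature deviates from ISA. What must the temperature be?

-19°C

Density altitude − pressure altitude = 10800 − 12000 = -1200 ft.
At 120 ft/°C that is an ISA deviation of -1200/120 = -10°C.
ISA temperature at 12000 ft = 15 − 2 × (12000/1000) = -9°C.
OAT = ISA + deviation = -9 + (-10) = -19°C.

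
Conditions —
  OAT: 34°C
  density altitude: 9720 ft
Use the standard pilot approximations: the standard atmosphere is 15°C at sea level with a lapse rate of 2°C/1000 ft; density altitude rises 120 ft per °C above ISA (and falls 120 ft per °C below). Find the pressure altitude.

DA = PA + 120 × (OAT − (15 − 2·PA/1000)) = PA + 120·OAT − 1800 + 0.24·PA = 1.24·PA + 120·OAT − 1800.
So 1.24·PA = 9720 − 120 × 34 + 1800 = 7440.
PA = 7440 / 1.24 = 6000 ft.

6000 ft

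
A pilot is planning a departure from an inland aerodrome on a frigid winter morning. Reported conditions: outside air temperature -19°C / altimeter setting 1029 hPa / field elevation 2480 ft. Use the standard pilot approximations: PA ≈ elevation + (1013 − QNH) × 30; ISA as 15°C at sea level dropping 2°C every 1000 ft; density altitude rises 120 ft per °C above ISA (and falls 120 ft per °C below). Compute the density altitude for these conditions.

Pressure altitude = 2480 + (1013 − 1029) × 30 = 2480 + (-480) = 2000 ft.
ISA temperature at 2000 ft = 15 − 2 × (2000/1000) = 11°C.
ISA deviation = -19 − 11 = -30°C.
Density altitude = 2000 + 120 × (-30) = -1600 ft.

-1600 ft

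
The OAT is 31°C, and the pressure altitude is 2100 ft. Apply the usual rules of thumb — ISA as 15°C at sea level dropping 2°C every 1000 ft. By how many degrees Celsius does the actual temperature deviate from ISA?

ISA+20.2°C

ISA temperature at 2100 ft = 15 − 2 × (2100/1000) = 10.8°C.
Deviation = OAT − ISA = 31 − 10.8 = +20.2°C.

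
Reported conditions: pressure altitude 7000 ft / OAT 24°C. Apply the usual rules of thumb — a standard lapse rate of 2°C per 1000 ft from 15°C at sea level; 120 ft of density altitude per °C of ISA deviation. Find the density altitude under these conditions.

9760 ft

ISA temperature at 7000 ft = 15 − 2 × (7000/1000) = 1°C.
ISA deviation = 24 − 1 = +23°C.
Density altitude = 7000 + 120 × (23) = 7000 + (+2760) = 9760 ft.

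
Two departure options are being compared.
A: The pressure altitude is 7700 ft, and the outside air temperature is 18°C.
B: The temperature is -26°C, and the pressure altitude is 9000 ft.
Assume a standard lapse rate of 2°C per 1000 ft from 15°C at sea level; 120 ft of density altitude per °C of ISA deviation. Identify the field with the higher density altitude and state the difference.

A: ISA temp = -0.4°C, deviation +18.4°C, DA = 7700 + 120 × 18.4 = 9908 ft.
B: ISA temp = -3°C, deviation -23°C, DA = 9000 + 120 × (-23) = 6240 ft.
A is higher by 9908 − 6240 = 3668 ft.

A by 3668 ft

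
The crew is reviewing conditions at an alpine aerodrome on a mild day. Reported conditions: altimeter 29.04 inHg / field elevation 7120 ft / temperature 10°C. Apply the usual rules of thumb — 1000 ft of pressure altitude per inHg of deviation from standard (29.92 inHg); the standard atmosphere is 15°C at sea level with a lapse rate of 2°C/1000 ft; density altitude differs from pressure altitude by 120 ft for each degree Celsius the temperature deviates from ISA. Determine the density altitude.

Pressure altitude = 7120 + (29.92 − 29.04) × 1000 = 7120 + (+880) = 8000 ft.
ISA temperature at 8000 ft = 15 − 2 × (8000/1000) = -1°C.
ISA deviation = 10 − (-1) = +11°C.
Density altitude = 8000 + 120 × (11) = 9320 ft.

9320 ft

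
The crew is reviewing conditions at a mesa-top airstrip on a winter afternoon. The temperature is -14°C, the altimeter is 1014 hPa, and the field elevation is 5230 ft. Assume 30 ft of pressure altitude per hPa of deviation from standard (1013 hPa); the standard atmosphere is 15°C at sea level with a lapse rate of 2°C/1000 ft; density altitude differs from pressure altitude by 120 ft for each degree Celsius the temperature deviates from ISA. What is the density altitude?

Pressure altitude = 5230 + (1013 − 1014) × 30 = 5230 + (-30) = 5200 ft.
ISA temperature at 5200 ft = 15 − 2 × (5200/1000) = 4.6°C.
ISA deviation = -14 − 4.6 = -18.6°C.
Density altitude = 5200 + 120 × (-18.6) = 2968 ft.

2968 ft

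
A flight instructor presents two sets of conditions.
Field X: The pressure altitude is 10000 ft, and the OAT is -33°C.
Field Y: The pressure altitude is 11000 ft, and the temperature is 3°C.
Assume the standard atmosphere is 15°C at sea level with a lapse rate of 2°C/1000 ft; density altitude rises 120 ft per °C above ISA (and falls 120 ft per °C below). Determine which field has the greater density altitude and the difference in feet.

Field X: ISA temp = -5°C, deviation -28°C, DA = 10000 + 120 × (-28) = 6640 ft.
Field Y: ISA temp = -7°C, deviation +10°C, DA = 11000 + 120 × 10 = 12200 ft.
Field Y is higher by 12200 − 6640 = 5560 ft.

Field Y by 5560 ft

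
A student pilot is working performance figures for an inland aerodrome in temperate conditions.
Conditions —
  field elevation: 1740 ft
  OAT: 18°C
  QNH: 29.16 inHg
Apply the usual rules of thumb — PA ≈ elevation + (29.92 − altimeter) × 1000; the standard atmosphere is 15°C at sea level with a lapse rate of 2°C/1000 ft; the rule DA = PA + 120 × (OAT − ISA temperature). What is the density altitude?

Pressure altitude = 1740 + (29.92 − 29.16) × 1000 = 1740 + (+760) = 2500 ft.
ISA temperature at 2500 ft = 15 − 2 × (2500/1000) = 10°C.
ISA deviation = 18 − 10 = +8°C.
Density altitude = 2500 + 120 × (8) = 3460 ft.

3460 ft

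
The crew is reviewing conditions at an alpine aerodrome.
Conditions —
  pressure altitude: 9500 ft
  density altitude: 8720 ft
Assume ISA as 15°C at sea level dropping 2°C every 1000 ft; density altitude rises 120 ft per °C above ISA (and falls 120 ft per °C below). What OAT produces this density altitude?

Density altitude − pressure altitude = 8720 − 9500 = -780 ft.
At 120 ft/°C that is an ISA deviation of -780/120 = -6.5°C.
ISA temperature at 9500 ft = 15 − 2 × (9500/1000) = -4°C.
OAT = ISA + deviation = -4 + (-6.5) = -10.5°C.

-10.5°C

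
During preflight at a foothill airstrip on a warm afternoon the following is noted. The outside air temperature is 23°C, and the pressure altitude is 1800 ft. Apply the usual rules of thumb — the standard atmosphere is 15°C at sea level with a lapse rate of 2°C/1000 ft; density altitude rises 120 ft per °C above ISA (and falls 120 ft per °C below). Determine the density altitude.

ISA temperature at 1800 ft = 15 − 2 × (1800/1000) = 11.4°C.
ISA deviation = 23 − 11.4 = +11.6°C.
Density altitude = 1800 + 120 × (11.6) = 1800 + (+1392) = 3192 ft.

3192 ft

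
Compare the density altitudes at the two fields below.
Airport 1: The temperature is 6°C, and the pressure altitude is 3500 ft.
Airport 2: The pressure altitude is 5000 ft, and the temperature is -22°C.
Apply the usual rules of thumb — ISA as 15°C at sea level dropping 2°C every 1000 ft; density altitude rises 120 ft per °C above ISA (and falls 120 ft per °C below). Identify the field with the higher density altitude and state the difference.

Airport 1: ISA temp = 8°C, deviation -2°C, DA = 3500 + 120 × (-2) = 3260 ft.
Airport 2: ISA temp = 5°C, deviation -27°C, DA = 5000 + 120 × (-27) = 1760 ft.
Airport 1 is higher by 3260 − 1760 = 1500 ft.

Airport 1 by 1500 ft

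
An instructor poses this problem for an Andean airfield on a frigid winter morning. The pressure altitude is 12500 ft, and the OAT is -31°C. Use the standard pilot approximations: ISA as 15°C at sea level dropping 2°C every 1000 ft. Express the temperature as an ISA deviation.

ISA temperature at 12500 ft = 15 − 2 × (12500/1000) = -10°C.
Deviation = OAT − ISA = -31 − (-10) = -21°C.

ISA-21°C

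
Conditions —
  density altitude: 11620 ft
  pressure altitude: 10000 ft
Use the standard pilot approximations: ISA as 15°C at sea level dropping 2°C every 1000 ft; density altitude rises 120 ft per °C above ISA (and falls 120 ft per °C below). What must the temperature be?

Density altitude − pressure altitude = 11620 − 10000 = +1620 ft.
At 120 ft/°C that is an ISA deviation of 1620/120 = +13.5°C.
ISA temperature at 10000 ft = 15 − 2 × (10000/1000) = -5°C.
OAT = ISA + deviation = -5 + (+13.5) = 8.5°C.

8.5°C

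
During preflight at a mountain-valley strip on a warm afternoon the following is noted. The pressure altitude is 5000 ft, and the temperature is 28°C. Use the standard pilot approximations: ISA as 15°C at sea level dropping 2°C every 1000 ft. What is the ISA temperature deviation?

ISA temperature at 5000 ft = 15 − 2 × (5000/1000) = 5°C.
Deviation = OAT − ISA = 28 − 5 = +23°C.

ISA+23°C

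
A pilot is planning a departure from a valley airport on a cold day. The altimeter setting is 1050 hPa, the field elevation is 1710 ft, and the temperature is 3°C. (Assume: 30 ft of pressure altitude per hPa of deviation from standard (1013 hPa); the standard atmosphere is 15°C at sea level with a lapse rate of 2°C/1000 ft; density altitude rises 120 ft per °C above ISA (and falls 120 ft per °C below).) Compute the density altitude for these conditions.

-696 ft

Pressure altitude = 1710 + (1013 − 1050) × 30 = 1710 + (-1110) = 600 ft.
ISA temperature at 600 ft = 15 − 2 × (600/1000) = 13.8°C.
ISA deviation = 3 − 13.8 = -10.8°C.
Density altitude = 600 + 120 × (-10.8) = -696 ft.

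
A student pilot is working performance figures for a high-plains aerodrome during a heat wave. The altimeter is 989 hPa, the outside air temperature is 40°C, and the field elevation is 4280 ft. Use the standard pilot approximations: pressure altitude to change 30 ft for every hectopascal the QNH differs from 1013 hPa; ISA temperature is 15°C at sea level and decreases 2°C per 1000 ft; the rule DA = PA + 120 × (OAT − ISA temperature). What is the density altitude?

9200 ft

Pressure altitude = 4280 + (1013 − 989) × 30 = 4280 + (+720) = 5000 ft.
ISA temperature at 5000 ft = 15 − 2 × (5000/1000) = 5°C.
ISA deviation = 40 − 5 = +35°C.
Density altitude = 5000 + 120 × (35) = 9200 ft.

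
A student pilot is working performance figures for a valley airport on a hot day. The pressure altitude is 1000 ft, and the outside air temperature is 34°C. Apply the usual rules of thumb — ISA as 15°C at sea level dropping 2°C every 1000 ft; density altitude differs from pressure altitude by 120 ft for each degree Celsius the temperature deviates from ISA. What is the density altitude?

3520 ft

ISA temperature at 1000 ft = 15 − 2 × (1000/1000) = 13°C.
ISA deviation = 34 − 13 = +21°C.
Density altitude = 1000 + 120 × (21) = 1000 + (+2520) = 3520 ft.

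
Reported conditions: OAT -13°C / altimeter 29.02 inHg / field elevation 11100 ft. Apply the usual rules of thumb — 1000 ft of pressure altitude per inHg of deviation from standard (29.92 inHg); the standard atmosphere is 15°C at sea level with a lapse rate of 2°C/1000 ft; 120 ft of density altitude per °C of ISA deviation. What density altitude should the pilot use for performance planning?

Pressure altitude = 11100 + (29.92 − 29.02) × 1000 = 11100 + (+900) = 12000 ft.
ISA temperature at 12000 ft = 15 − 2 × (12000/1000) = -9°C.
ISA deviation = -13 − (-9) = -4°C.
Density altitude = 12000 + 120 × (-4) = 11520 ft.

11520 ft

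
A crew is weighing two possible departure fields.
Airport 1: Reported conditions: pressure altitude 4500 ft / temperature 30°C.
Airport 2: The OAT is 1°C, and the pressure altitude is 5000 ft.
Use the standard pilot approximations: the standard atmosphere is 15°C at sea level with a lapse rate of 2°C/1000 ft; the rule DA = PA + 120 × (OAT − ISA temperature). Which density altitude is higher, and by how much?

Airport 1 by 2860 ft

Airport 1: ISA temp = 6°C, deviation +24°C, DA = 4500 + 120 × 24 = 7380 ft.
Airport 2: ISA temp = 5°C, deviation -4°C, DA = 5000 + 120 × (-4) = 4520 ft.
Airport 1 is higher by 7380 − 4520 = 2860 ft.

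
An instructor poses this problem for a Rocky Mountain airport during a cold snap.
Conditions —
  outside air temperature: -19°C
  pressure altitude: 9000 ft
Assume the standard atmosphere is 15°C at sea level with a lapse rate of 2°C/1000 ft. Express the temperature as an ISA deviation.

ISA temperature at 9000 ft = 15 − 2 × (9000/1000) = -3°C.
Deviation = OAT − ISA = -19 − (-3) = -16°C.

ISA-16°C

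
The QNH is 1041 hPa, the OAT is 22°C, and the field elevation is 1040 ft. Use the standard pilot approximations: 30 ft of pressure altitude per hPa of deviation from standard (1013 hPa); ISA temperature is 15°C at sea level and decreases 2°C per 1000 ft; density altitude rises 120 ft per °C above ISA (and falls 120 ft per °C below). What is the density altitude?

1088 ft

Pressure altitude = 1040 + (1013 − 1041) × 30 = 1040 + (-840) = 200 ft.
ISA temperature at 200 ft = 15 − 2 × (200/1000) = 14.6°C.
ISA deviation = 22 − 14.6 = +7.4°C.
Density altitude = 200 + 120 × (7.4) = 1088 ft.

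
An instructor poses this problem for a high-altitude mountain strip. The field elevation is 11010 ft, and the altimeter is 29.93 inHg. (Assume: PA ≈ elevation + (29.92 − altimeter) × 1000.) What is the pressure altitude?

11000 ft

Pressure correction = (29.92 − 29.93) × 1000 = -10 ft.
Pressure altitude = 11010 + (-10) = 11000 ft.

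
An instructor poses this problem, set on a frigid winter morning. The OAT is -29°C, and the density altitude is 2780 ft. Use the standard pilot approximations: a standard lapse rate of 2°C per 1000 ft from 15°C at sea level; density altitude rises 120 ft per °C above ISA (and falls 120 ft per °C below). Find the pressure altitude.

6500 ft

DA = PA + 120 × (OAT − (15 − 2·PA/1000)) = PA + 120·OAT − 1800 + 0.24·PA = 1.24·PA + 120·OAT − 1800.
So 1.24·PA = 2780 − 120 × (-29) + 1800 = 8060.
PA = 8060 / 1.24 = 6500 ft.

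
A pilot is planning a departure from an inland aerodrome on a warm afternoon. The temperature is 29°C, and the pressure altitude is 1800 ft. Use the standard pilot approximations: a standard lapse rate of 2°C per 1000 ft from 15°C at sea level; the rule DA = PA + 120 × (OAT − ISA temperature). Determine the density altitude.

ISA temperature at 1800 ft = 15 − 2 × (1800/1000) = 11.4°C.
ISA deviation = 29 − 11.4 = +17.6°C.
Density altitude = 1800 + 120 × (17.6) = 1800 + (+2112) = 3912 ft.

3912 ft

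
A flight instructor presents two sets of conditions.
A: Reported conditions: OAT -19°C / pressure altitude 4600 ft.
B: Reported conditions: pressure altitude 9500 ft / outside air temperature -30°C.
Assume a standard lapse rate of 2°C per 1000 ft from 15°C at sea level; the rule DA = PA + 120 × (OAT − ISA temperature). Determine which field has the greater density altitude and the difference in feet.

A: ISA temp = 5.8°C, deviation -24.8°C, DA = 4600 + 120 × (-24.8) = 1624 ft.
B: ISA temp = -4°C, deviation -26°C, DA = 9500 + 120 × (-26) = 6380 ft.
B is higher by 6380 − 1624 = 4756 ft.

B by 4756 ft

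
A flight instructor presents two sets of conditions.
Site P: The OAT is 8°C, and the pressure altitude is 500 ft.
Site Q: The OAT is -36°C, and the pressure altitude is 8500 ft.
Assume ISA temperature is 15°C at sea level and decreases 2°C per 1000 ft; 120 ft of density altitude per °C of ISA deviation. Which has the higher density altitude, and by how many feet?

Site Q by 4640 ft

Site P: ISA temp = 14°C, deviation -6°C, DA = 500 + 120 × (-6) = -220 ft.
Site Q: ISA temp = -2°C, deviation -34°C, DA = 8500 + 120 × (-34) = 4420 ft.
Site Q is higher by 4420 − (-220) = 4640 ft.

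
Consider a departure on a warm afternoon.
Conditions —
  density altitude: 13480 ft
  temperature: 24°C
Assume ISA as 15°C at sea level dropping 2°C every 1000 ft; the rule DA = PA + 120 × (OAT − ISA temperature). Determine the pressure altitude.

10000 ft

DA = PA + 120 × (OAT − (15 − 2·PA/1000)) = PA + 120·OAT − 1800 + 0.24·PA = 1.24·PA + 120·OAT − 1800.
So 1.24·PA = 13480 − 120 × 24 + 1800 = 12400.
PA = 12400 / 1.24 = 10000 ft.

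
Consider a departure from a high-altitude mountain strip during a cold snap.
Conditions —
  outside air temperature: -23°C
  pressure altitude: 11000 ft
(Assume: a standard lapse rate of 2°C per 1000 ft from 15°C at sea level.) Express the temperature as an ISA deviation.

ISA temperature at 11000 ft = 15 − 2 × (11000/1000) = -7°C.
Deviation = OAT − ISA = -23 − (-7) = -16°C.

ISA-16°C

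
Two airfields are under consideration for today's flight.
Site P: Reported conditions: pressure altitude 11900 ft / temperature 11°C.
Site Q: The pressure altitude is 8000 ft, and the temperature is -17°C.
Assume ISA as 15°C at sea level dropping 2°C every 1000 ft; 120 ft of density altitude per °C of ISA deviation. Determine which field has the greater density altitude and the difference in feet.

Site P by 8196 ft

Site P: ISA temp = -8.8°C, deviation +19.8°C, DA = 11900 + 120 × 19.8 = 14276 ft.
Site Q: ISA temp = -1°C, deviation -16°C, DA = 8000 + 120 × (-16) = 6080 ft.
Site P is higher by 14276 − 6080 = 8196 ft.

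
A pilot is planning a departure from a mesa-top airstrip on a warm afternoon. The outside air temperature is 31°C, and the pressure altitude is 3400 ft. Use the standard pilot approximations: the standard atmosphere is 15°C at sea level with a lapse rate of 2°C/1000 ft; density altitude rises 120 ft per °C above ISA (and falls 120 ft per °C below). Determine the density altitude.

ISA temperature at 3400 ft = 15 − 2 × (3400/1000) = 8.2°C.
ISA deviation = 31 − 8.2 = +22.8°C.
Density altitude = 3400 + 120 × (22.8) = 3400 + (+2736) = 6136 ft.

6136 ft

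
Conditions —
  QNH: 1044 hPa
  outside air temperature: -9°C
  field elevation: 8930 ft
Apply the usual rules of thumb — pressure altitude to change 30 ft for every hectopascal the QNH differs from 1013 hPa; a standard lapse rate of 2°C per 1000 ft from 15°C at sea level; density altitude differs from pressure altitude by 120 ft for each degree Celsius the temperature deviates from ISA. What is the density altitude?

Pressure altitude = 8930 + (1013 − 1044) × 30 = 8930 + (-930) = 8000 ft.
ISA temperature at 8000 ft = 15 − 2 × (8000/1000) = -1°C.
ISA deviation = -9 − (-1) = -8°C.
Density altitude = 8000 + 120 × (-8) = 7040 ft.

7040 ft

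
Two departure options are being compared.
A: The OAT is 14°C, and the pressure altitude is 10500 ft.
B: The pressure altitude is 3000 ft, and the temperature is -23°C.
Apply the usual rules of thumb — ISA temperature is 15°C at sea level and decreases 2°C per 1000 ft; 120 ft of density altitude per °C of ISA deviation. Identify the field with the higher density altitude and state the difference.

A: ISA temp = -6°C, deviation +20°C, DA = 10500 + 120 × 20 = 12900 ft.
B: ISA temp = 9°C, deviation -32°C, DA = 3000 + 120 × (-32) = -840 ft.
A is higher by 12900 − (-840) = 13740 ft.

A by 13740 ft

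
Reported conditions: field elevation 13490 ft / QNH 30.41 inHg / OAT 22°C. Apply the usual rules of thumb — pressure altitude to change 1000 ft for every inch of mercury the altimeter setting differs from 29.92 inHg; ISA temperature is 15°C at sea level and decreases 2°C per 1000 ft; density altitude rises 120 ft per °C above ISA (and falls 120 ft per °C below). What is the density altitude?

Pressure altitude = 13490 + (29.92 − 30.41) × 1000 = 13490 + (-490) = 13000 ft.
ISA temperature at 13000 ft = 15 − 2 × (13000/1000) = -11°C.
ISA deviation = 22 − (-11) = +33°C.
Density altitude = 13000 + 120 × (33) = 16960 ft.

16960 ft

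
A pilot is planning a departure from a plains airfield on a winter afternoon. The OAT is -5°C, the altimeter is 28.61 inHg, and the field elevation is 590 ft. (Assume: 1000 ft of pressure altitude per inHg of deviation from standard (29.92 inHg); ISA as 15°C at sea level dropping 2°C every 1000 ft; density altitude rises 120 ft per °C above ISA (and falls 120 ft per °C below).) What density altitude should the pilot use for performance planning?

-44 ft

Pressure altitude = 590 + (29.92 − 28.61) × 1000 = 590 + (+1310) = 1900 ft.
ISA temperature at 1900 ft = 15 − 2 × (1900/1000) = 11.2°C.
ISA deviation = -5 − 11.2 = -16.2°C.
Density altitude = 1900 + 120 × (-16.2) = -44 ft.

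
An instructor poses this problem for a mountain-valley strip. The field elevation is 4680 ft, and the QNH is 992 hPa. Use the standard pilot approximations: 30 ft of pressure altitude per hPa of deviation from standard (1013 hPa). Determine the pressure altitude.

Pressure correction = (1013 − 992) × 30 = +630 ft.
Pressure altitude = 4680 + (+630) = 5310 ft.

5310 ft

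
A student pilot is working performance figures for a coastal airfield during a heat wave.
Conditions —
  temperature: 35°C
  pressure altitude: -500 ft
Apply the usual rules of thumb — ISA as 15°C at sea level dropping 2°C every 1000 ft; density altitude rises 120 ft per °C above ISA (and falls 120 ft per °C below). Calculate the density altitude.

ISA temperature at -500 ft = 15 − 2 × (-500/1000) = 16°C.
ISA deviation = 35 − 16 = +19°C.
Density altitude = -500 + 120 × (19) = -500 + (+2280) = 1780 ft.

1780 ft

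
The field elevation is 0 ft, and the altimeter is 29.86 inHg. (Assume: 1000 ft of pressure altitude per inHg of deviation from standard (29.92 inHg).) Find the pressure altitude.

Pressure correction = (29.92 − 29.86) × 1000 = +60 ft.
Pressure altitude = 0 + (+60) = 60 ft.

60 ft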